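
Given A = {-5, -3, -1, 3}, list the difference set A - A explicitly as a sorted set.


A - A = {a - a' : a, a' ∈ A}.
Compute a - a' for each ordered pair (a, a'):
a = -5: -5--5=0, -5--3=-2, -5--1=-4, -5-3=-8
a = -3: -3--5=2, -3--3=0, -3--1=-2, -3-3=-6
a = -1: -1--5=4, -1--3=2, -1--1=0, -1-3=-4
a = 3: 3--5=8, 3--3=6, 3--1=4, 3-3=0
Collecting distinct values (and noting 0 appears from a-a):
A - A = {-8, -6, -4, -2, 0, 2, 4, 6, 8}
|A - A| = 9

A - A = {-8, -6, -4, -2, 0, 2, 4, 6, 8}


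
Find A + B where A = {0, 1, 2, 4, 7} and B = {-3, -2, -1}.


A + B = {a + b : a ∈ A, b ∈ B}.
Enumerate all |A|·|B| = 5·3 = 15 pairs (a, b) and collect distinct sums.
a = 0: 0+-3=-3, 0+-2=-2, 0+-1=-1
a = 1: 1+-3=-2, 1+-2=-1, 1+-1=0
a = 2: 2+-3=-1, 2+-2=0, 2+-1=1
a = 4: 4+-3=1, 4+-2=2, 4+-1=3
a = 7: 7+-3=4, 7+-2=5, 7+-1=6
Collecting distinct sums: A + B = {-3, -2, -1, 0, 1, 2, 3, 4, 5, 6}
|A + B| = 10

A + B = {-3, -2, -1, 0, 1, 2, 3, 4, 5, 6}


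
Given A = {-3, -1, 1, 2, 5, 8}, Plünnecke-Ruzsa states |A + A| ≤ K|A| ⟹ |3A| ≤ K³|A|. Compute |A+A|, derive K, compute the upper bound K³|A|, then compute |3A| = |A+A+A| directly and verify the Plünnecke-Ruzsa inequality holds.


|A| = 6.
Step 1: Compute A + A by enumerating all 36 pairs.
A + A = {-6, -4, -2, -1, 0, 1, 2, 3, 4, 5, 6, 7, 9, 10, 13, 16}, so |A + A| = 16.
Step 2: Doubling constant K = |A + A|/|A| = 16/6 = 16/6 ≈ 2.6667.
Step 3: Plünnecke-Ruzsa gives |3A| ≤ K³·|A| = (2.6667)³ · 6 ≈ 113.7778.
Step 4: Compute 3A = A + A + A directly by enumerating all triples (a,b,c) ∈ A³; |3A| = 27.
Step 5: Check 27 ≤ 113.7778? Yes ✓.

K = 16/6, Plünnecke-Ruzsa bound K³|A| ≈ 113.7778, |3A| = 27, inequality holds.


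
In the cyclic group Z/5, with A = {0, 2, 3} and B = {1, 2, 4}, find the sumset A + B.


Work in Z/5Z: reduce every sum a + b modulo 5.
Enumerate all 9 pairs:
a = 0: 0+1=1, 0+2=2, 0+4=4
a = 2: 2+1=3, 2+2=4, 2+4=1
a = 3: 3+1=4, 3+2=0, 3+4=2
Distinct residues collected: {0, 1, 2, 3, 4}
|A + B| = 5 (out of 5 total residues).

A + B = {0, 1, 2, 3, 4}


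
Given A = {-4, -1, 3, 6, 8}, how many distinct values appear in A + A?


A + A = {a + a' : a, a' ∈ A}; |A| = 5.
General bounds: 2|A| - 1 ≤ |A + A| ≤ |A|(|A|+1)/2, i.e. 9 ≤ |A + A| ≤ 15.
Lower bound 2|A|-1 is attained iff A is an arithmetic progression.
Enumerate sums a + a' for a ≤ a' (symmetric, so this suffices):
a = -4: -4+-4=-8, -4+-1=-5, -4+3=-1, -4+6=2, -4+8=4
a = -1: -1+-1=-2, -1+3=2, -1+6=5, -1+8=7
a = 3: 3+3=6, 3+6=9, 3+8=11
a = 6: 6+6=12, 6+8=14
a = 8: 8+8=16
Distinct sums: {-8, -5, -2, -1, 2, 4, 5, 6, 7, 9, 11, 12, 14, 16}
|A + A| = 14

|A + A| = 14


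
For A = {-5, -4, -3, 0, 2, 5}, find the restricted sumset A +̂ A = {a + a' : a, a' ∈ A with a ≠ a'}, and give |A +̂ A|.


Restricted sumset: A +̂ A = {a + a' : a ∈ A, a' ∈ A, a ≠ a'}.
Equivalently, take A + A and drop any sum 2a that is achievable ONLY as a + a for a ∈ A (i.e. sums representable only with equal summands).
Enumerate pairs (a, a') with a < a' (symmetric, so each unordered pair gives one sum; this covers all a ≠ a'):
  -5 + -4 = -9
  -5 + -3 = -8
  -5 + 0 = -5
  -5 + 2 = -3
  -5 + 5 = 0
  -4 + -3 = -7
  -4 + 0 = -4
  -4 + 2 = -2
  -4 + 5 = 1
  -3 + 0 = -3
  -3 + 2 = -1
  -3 + 5 = 2
  0 + 2 = 2
  0 + 5 = 5
  2 + 5 = 7
Collected distinct sums: {-9, -8, -7, -5, -4, -3, -2, -1, 0, 1, 2, 5, 7}
|A +̂ A| = 13
(Reference bound: |A +̂ A| ≥ 2|A| - 3 for |A| ≥ 2, with |A| = 6 giving ≥ 9.)

|A +̂ A| = 13


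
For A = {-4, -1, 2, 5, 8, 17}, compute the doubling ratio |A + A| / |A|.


|A| = 6.
Compute A + A by enumerating all 36 pairs.
A + A = {-8, -5, -2, 1, 4, 7, 10, 13, 16, 19, 22, 25, 34}, so |A + A| = 13.
K = |A + A| / |A| = 13/6 (already in lowest terms) ≈ 2.1667.
Reference: AP of size 6 gives K = 11/6 ≈ 1.8333; a fully generic set of size 6 gives K ≈ 3.5000.

|A| = 6, |A + A| = 13, K = 13/6.


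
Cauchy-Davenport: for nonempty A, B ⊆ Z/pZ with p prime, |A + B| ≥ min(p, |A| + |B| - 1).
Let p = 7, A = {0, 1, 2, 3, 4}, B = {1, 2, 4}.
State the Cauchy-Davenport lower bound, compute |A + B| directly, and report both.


Cauchy-Davenport: |A + B| ≥ min(p, |A| + |B| - 1) for A, B nonempty in Z/pZ.
|A| = 5, |B| = 3, p = 7.
CD lower bound = min(7, 5 + 3 - 1) = min(7, 7) = 7.
Compute A + B mod 7 directly:
a = 0: 0+1=1, 0+2=2, 0+4=4
a = 1: 1+1=2, 1+2=3, 1+4=5
a = 2: 2+1=3, 2+2=4, 2+4=6
a = 3: 3+1=4, 3+2=5, 3+4=0
a = 4: 4+1=5, 4+2=6, 4+4=1
A + B = {0, 1, 2, 3, 4, 5, 6}, so |A + B| = 7.
Verify: 7 ≥ 7? Yes ✓.

CD lower bound = 7, actual |A + B| = 7.


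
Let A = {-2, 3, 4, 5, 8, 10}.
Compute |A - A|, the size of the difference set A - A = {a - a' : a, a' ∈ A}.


A - A = {a - a' : a, a' ∈ A}; |A| = 6.
Bounds: 2|A|-1 ≤ |A - A| ≤ |A|² - |A| + 1, i.e. 11 ≤ |A - A| ≤ 31.
Note: 0 ∈ A - A always (from a - a). The set is symmetric: if d ∈ A - A then -d ∈ A - A.
Enumerate nonzero differences d = a - a' with a > a' (then include -d):
Positive differences: {1, 2, 3, 4, 5, 6, 7, 10, 12}
Full difference set: {0} ∪ (positive diffs) ∪ (negative diffs).
|A - A| = 1 + 2·9 = 19 (matches direct enumeration: 19).

|A - A| = 19


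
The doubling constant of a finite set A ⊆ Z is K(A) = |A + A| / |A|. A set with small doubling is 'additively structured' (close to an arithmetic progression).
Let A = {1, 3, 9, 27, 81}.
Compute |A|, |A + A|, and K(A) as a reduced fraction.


|A| = 5.
Compute A + A by enumerating all 25 pairs.
A + A = {2, 4, 6, 10, 12, 18, 28, 30, 36, 54, 82, 84, 90, 108, 162}, so |A + A| = 15.
K = |A + A| / |A| = 15/5 = 3/1 ≈ 3.0000.
Reference: AP of size 5 gives K = 9/5 ≈ 1.8000; a fully generic set of size 5 gives K ≈ 3.0000.

|A| = 5, |A + A| = 15, K = 15/5 = 3/1.


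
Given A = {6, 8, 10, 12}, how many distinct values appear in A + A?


A + A = {a + a' : a, a' ∈ A}; |A| = 4.
General bounds: 2|A| - 1 ≤ |A + A| ≤ |A|(|A|+1)/2, i.e. 7 ≤ |A + A| ≤ 10.
Lower bound 2|A|-1 is attained iff A is an arithmetic progression.
Enumerate sums a + a' for a ≤ a' (symmetric, so this suffices):
a = 6: 6+6=12, 6+8=14, 6+10=16, 6+12=18
a = 8: 8+8=16, 8+10=18, 8+12=20
a = 10: 10+10=20, 10+12=22
a = 12: 12+12=24
Distinct sums: {12, 14, 16, 18, 20, 22, 24}
|A + A| = 7

|A + A| = 7


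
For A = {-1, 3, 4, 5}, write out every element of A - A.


A - A = {a - a' : a, a' ∈ A}.
Compute a - a' for each ordered pair (a, a'):
a = -1: -1--1=0, -1-3=-4, -1-4=-5, -1-5=-6
a = 3: 3--1=4, 3-3=0, 3-4=-1, 3-5=-2
a = 4: 4--1=5, 4-3=1, 4-4=0, 4-5=-1
a = 5: 5--1=6, 5-3=2, 5-4=1, 5-5=0
Collecting distinct values (and noting 0 appears from a-a):
A - A = {-6, -5, -4, -2, -1, 0, 1, 2, 4, 5, 6}
|A - A| = 11

A - A = {-6, -5, -4, -2, -1, 0, 1, 2, 4, 5, 6}


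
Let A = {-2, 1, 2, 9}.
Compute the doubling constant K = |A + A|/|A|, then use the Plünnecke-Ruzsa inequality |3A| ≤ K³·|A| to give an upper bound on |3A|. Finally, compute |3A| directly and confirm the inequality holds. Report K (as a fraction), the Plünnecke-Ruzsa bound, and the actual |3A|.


|A| = 4.
Step 1: Compute A + A by enumerating all 16 pairs.
A + A = {-4, -1, 0, 2, 3, 4, 7, 10, 11, 18}, so |A + A| = 10.
Step 2: Doubling constant K = |A + A|/|A| = 10/4 = 10/4 ≈ 2.5000.
Step 3: Plünnecke-Ruzsa gives |3A| ≤ K³·|A| = (2.5000)³ · 4 ≈ 62.5000.
Step 4: Compute 3A = A + A + A directly by enumerating all triples (a,b,c) ∈ A³; |3A| = 19.
Step 5: Check 19 ≤ 62.5000? Yes ✓.

K = 10/4, Plünnecke-Ruzsa bound K³|A| ≈ 62.5000, |3A| = 19, inequality holds.


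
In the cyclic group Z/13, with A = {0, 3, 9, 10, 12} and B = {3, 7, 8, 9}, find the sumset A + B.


Work in Z/13Z: reduce every sum a + b modulo 13.
Enumerate all 20 pairs:
a = 0: 0+3=3, 0+7=7, 0+8=8, 0+9=9
a = 3: 3+3=6, 3+7=10, 3+8=11, 3+9=12
a = 9: 9+3=12, 9+7=3, 9+8=4, 9+9=5
a = 10: 10+3=0, 10+7=4, 10+8=5, 10+9=6
a = 12: 12+3=2, 12+7=6, 12+8=7, 12+9=8
Distinct residues collected: {0, 2, 3, 4, 5, 6, 7, 8, 9, 10, 11, 12}
|A + B| = 12 (out of 13 total residues).

A + B = {0, 2, 3, 4, 5, 6, 7, 8, 9, 10, 11, 12}


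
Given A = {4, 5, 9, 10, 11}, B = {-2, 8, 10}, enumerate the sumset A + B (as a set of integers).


A + B = {a + b : a ∈ A, b ∈ B}.
Enumerate all |A|·|B| = 5·3 = 15 pairs (a, b) and collect distinct sums.
a = 4: 4+-2=2, 4+8=12, 4+10=14
a = 5: 5+-2=3, 5+8=13, 5+10=15
a = 9: 9+-2=7, 9+8=17, 9+10=19
a = 10: 10+-2=8, 10+8=18, 10+10=20
a = 11: 11+-2=9, 11+8=19, 11+10=21
Collecting distinct sums: A + B = {2, 3, 7, 8, 9, 12, 13, 14, 15, 17, 18, 19, 20, 21}
|A + B| = 14

A + B = {2, 3, 7, 8, 9, 12, 13, 14, 15, 17, 18, 19, 20, 21}


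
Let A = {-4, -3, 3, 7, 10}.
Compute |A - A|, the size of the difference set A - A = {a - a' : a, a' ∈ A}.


A - A = {a - a' : a, a' ∈ A}; |A| = 5.
Bounds: 2|A|-1 ≤ |A - A| ≤ |A|² - |A| + 1, i.e. 9 ≤ |A - A| ≤ 21.
Note: 0 ∈ A - A always (from a - a). The set is symmetric: if d ∈ A - A then -d ∈ A - A.
Enumerate nonzero differences d = a - a' with a > a' (then include -d):
Positive differences: {1, 3, 4, 6, 7, 10, 11, 13, 14}
Full difference set: {0} ∪ (positive diffs) ∪ (negative diffs).
|A - A| = 1 + 2·9 = 19 (matches direct enumeration: 19).

|A - A| = 19


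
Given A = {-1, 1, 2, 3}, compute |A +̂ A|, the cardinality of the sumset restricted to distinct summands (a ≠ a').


Restricted sumset: A +̂ A = {a + a' : a ∈ A, a' ∈ A, a ≠ a'}.
Equivalently, take A + A and drop any sum 2a that is achievable ONLY as a + a for a ∈ A (i.e. sums representable only with equal summands).
Enumerate pairs (a, a') with a < a' (symmetric, so each unordered pair gives one sum; this covers all a ≠ a'):
  -1 + 1 = 0
  -1 + 2 = 1
  -1 + 3 = 2
  1 + 2 = 3
  1 + 3 = 4
  2 + 3 = 5
Collected distinct sums: {0, 1, 2, 3, 4, 5}
|A +̂ A| = 6
(Reference bound: |A +̂ A| ≥ 2|A| - 3 for |A| ≥ 2, with |A| = 4 giving ≥ 5.)

|A +̂ A| = 6


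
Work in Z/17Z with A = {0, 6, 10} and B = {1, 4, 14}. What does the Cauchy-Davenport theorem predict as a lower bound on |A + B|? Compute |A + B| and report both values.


Cauchy-Davenport: |A + B| ≥ min(p, |A| + |B| - 1) for A, B nonempty in Z/pZ.
|A| = 3, |B| = 3, p = 17.
CD lower bound = min(17, 3 + 3 - 1) = min(17, 5) = 5.
Compute A + B mod 17 directly:
a = 0: 0+1=1, 0+4=4, 0+14=14
a = 6: 6+1=7, 6+4=10, 6+14=3
a = 10: 10+1=11, 10+4=14, 10+14=7
A + B = {1, 3, 4, 7, 10, 11, 14}, so |A + B| = 7.
Verify: 7 ≥ 5? Yes ✓.

CD lower bound = 5, actual |A + B| = 7.


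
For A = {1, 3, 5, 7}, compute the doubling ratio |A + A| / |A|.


|A| = 4.
Compute A + A by enumerating all 16 pairs.
A + A = {2, 4, 6, 8, 10, 12, 14}, so |A + A| = 7.
K = |A + A| / |A| = 7/4 (already in lowest terms) ≈ 1.7500.
Reference: AP of size 4 gives K = 7/4 ≈ 1.7500; a fully generic set of size 4 gives K ≈ 2.5000.

|A| = 4, |A + A| = 7, K = 7/4.


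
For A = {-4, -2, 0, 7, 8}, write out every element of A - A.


A - A = {a - a' : a, a' ∈ A}.
Compute a - a' for each ordered pair (a, a'):
a = -4: -4--4=0, -4--2=-2, -4-0=-4, -4-7=-11, -4-8=-12
a = -2: -2--4=2, -2--2=0, -2-0=-2, -2-7=-9, -2-8=-10
a = 0: 0--4=4, 0--2=2, 0-0=0, 0-7=-7, 0-8=-8
a = 7: 7--4=11, 7--2=9, 7-0=7, 7-7=0, 7-8=-1
a = 8: 8--4=12, 8--2=10, 8-0=8, 8-7=1, 8-8=0
Collecting distinct values (and noting 0 appears from a-a):
A - A = {-12, -11, -10, -9, -8, -7, -4, -2, -1, 0, 1, 2, 4, 7, 8, 9, 10, 11, 12}
|A - A| = 19

A - A = {-12, -11, -10, -9, -8, -7, -4, -2, -1, 0, 1, 2, 4, 7, 8, 9, 10, 11, 12}


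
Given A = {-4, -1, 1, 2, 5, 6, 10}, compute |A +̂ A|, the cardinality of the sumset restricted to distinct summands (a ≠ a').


Restricted sumset: A +̂ A = {a + a' : a ∈ A, a' ∈ A, a ≠ a'}.
Equivalently, take A + A and drop any sum 2a that is achievable ONLY as a + a for a ∈ A (i.e. sums representable only with equal summands).
Enumerate pairs (a, a') with a < a' (symmetric, so each unordered pair gives one sum; this covers all a ≠ a'):
  -4 + -1 = -5
  -4 + 1 = -3
  -4 + 2 = -2
  -4 + 5 = 1
  -4 + 6 = 2
  -4 + 10 = 6
  -1 + 1 = 0
  -1 + 2 = 1
  -1 + 5 = 4
  -1 + 6 = 5
  -1 + 10 = 9
  1 + 2 = 3
  1 + 5 = 6
  1 + 6 = 7
  1 + 10 = 11
  2 + 5 = 7
  2 + 6 = 8
  2 + 10 = 12
  5 + 6 = 11
  5 + 10 = 15
  6 + 10 = 16
Collected distinct sums: {-5, -3, -2, 0, 1, 2, 3, 4, 5, 6, 7, 8, 9, 11, 12, 15, 16}
|A +̂ A| = 17
(Reference bound: |A +̂ A| ≥ 2|A| - 3 for |A| ≥ 2, with |A| = 7 giving ≥ 11.)

|A +̂ A| = 17


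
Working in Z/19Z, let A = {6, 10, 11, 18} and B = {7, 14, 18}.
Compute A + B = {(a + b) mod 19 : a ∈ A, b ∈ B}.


Work in Z/19Z: reduce every sum a + b modulo 19.
Enumerate all 12 pairs:
a = 6: 6+7=13, 6+14=1, 6+18=5
a = 10: 10+7=17, 10+14=5, 10+18=9
a = 11: 11+7=18, 11+14=6, 11+18=10
a = 18: 18+7=6, 18+14=13, 18+18=17
Distinct residues collected: {1, 5, 6, 9, 10, 13, 17, 18}
|A + B| = 8 (out of 19 total residues).

A + B = {1, 5, 6, 9, 10, 13, 17, 18}


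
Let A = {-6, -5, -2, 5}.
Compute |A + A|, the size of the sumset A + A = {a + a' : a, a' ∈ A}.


A + A = {a + a' : a, a' ∈ A}; |A| = 4.
General bounds: 2|A| - 1 ≤ |A + A| ≤ |A|(|A|+1)/2, i.e. 7 ≤ |A + A| ≤ 10.
Lower bound 2|A|-1 is attained iff A is an arithmetic progression.
Enumerate sums a + a' for a ≤ a' (symmetric, so this suffices):
a = -6: -6+-6=-12, -6+-5=-11, -6+-2=-8, -6+5=-1
a = -5: -5+-5=-10, -5+-2=-7, -5+5=0
a = -2: -2+-2=-4, -2+5=3
a = 5: 5+5=10
Distinct sums: {-12, -11, -10, -8, -7, -4, -1, 0, 3, 10}
|A + A| = 10

|A + A| = 10


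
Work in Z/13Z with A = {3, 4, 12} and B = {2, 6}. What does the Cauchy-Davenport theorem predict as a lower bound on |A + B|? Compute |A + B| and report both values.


Cauchy-Davenport: |A + B| ≥ min(p, |A| + |B| - 1) for A, B nonempty in Z/pZ.
|A| = 3, |B| = 2, p = 13.
CD lower bound = min(13, 3 + 2 - 1) = min(13, 4) = 4.
Compute A + B mod 13 directly:
a = 3: 3+2=5, 3+6=9
a = 4: 4+2=6, 4+6=10
a = 12: 12+2=1, 12+6=5
A + B = {1, 5, 6, 9, 10}, so |A + B| = 5.
Verify: 5 ≥ 4? Yes ✓.

CD lower bound = 4, actual |A + B| = 5.


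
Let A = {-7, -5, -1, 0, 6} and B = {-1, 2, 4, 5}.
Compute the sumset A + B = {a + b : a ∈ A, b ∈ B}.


A + B = {a + b : a ∈ A, b ∈ B}.
Enumerate all |A|·|B| = 5·4 = 20 pairs (a, b) and collect distinct sums.
a = -7: -7+-1=-8, -7+2=-5, -7+4=-3, -7+5=-2
a = -5: -5+-1=-6, -5+2=-3, -5+4=-1, -5+5=0
a = -1: -1+-1=-2, -1+2=1, -1+4=3, -1+5=4
a = 0: 0+-1=-1, 0+2=2, 0+4=4, 0+5=5
a = 6: 6+-1=5, 6+2=8, 6+4=10, 6+5=11
Collecting distinct sums: A + B = {-8, -6, -5, -3, -2, -1, 0, 1, 2, 3, 4, 5, 8, 10, 11}
|A + B| = 15

A + B = {-8, -6, -5, -3, -2, -1, 0, 1, 2, 3, 4, 5, 8, 10, 11}


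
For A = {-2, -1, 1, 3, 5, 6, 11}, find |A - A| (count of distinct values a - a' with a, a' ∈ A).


A - A = {a - a' : a, a' ∈ A}; |A| = 7.
Bounds: 2|A|-1 ≤ |A - A| ≤ |A|² - |A| + 1, i.e. 13 ≤ |A - A| ≤ 43.
Note: 0 ∈ A - A always (from a - a). The set is symmetric: if d ∈ A - A then -d ∈ A - A.
Enumerate nonzero differences d = a - a' with a > a' (then include -d):
Positive differences: {1, 2, 3, 4, 5, 6, 7, 8, 10, 12, 13}
Full difference set: {0} ∪ (positive diffs) ∪ (negative diffs).
|A - A| = 1 + 2·11 = 23 (matches direct enumeration: 23).

|A - A| = 23


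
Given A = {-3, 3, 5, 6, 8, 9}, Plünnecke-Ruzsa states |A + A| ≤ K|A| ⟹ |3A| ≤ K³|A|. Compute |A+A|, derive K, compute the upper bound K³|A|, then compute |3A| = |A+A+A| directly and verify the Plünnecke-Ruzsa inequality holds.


|A| = 6.
Step 1: Compute A + A by enumerating all 36 pairs.
A + A = {-6, 0, 2, 3, 5, 6, 8, 9, 10, 11, 12, 13, 14, 15, 16, 17, 18}, so |A + A| = 17.
Step 2: Doubling constant K = |A + A|/|A| = 17/6 = 17/6 ≈ 2.8333.
Step 3: Plünnecke-Ruzsa gives |3A| ≤ K³·|A| = (2.8333)³ · 6 ≈ 136.4722.
Step 4: Compute 3A = A + A + A directly by enumerating all triples (a,b,c) ∈ A³; |3A| = 29.
Step 5: Check 29 ≤ 136.4722? Yes ✓.

K = 17/6, Plünnecke-Ruzsa bound K³|A| ≈ 136.4722, |3A| = 29, inequality holds.


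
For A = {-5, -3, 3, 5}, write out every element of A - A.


A - A = {a - a' : a, a' ∈ A}.
Compute a - a' for each ordered pair (a, a'):
a = -5: -5--5=0, -5--3=-2, -5-3=-8, -5-5=-10
a = -3: -3--5=2, -3--3=0, -3-3=-6, -3-5=-8
a = 3: 3--5=8, 3--3=6, 3-3=0, 3-5=-2
a = 5: 5--5=10, 5--3=8, 5-3=2, 5-5=0
Collecting distinct values (and noting 0 appears from a-a):
A - A = {-10, -8, -6, -2, 0, 2, 6, 8, 10}
|A - A| = 9

A - A = {-10, -8, -6, -2, 0, 2, 6, 8, 10}


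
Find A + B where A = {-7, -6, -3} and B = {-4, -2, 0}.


A + B = {a + b : a ∈ A, b ∈ B}.
Enumerate all |A|·|B| = 3·3 = 9 pairs (a, b) and collect distinct sums.
a = -7: -7+-4=-11, -7+-2=-9, -7+0=-7
a = -6: -6+-4=-10, -6+-2=-8, -6+0=-6
a = -3: -3+-4=-7, -3+-2=-5, -3+0=-3
Collecting distinct sums: A + B = {-11, -10, -9, -8, -7, -6, -5, -3}
|A + B| = 8

A + B = {-11, -10, -9, -8, -7, -6, -5, -3}


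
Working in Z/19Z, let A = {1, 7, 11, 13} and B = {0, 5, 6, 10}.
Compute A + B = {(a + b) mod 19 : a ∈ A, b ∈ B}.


Work in Z/19Z: reduce every sum a + b modulo 19.
Enumerate all 16 pairs:
a = 1: 1+0=1, 1+5=6, 1+6=7, 1+10=11
a = 7: 7+0=7, 7+5=12, 7+6=13, 7+10=17
a = 11: 11+0=11, 11+5=16, 11+6=17, 11+10=2
a = 13: 13+0=13, 13+5=18, 13+6=0, 13+10=4
Distinct residues collected: {0, 1, 2, 4, 6, 7, 11, 12, 13, 16, 17, 18}
|A + B| = 12 (out of 19 total residues).

A + B = {0, 1, 2, 4, 6, 7, 11, 12, 13, 16, 17, 18}


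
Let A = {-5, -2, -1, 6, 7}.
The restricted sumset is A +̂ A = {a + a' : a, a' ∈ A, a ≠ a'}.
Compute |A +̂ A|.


Restricted sumset: A +̂ A = {a + a' : a ∈ A, a' ∈ A, a ≠ a'}.
Equivalently, take A + A and drop any sum 2a that is achievable ONLY as a + a for a ∈ A (i.e. sums representable only with equal summands).
Enumerate pairs (a, a') with a < a' (symmetric, so each unordered pair gives one sum; this covers all a ≠ a'):
  -5 + -2 = -7
  -5 + -1 = -6
  -5 + 6 = 1
  -5 + 7 = 2
  -2 + -1 = -3
  -2 + 6 = 4
  -2 + 7 = 5
  -1 + 6 = 5
  -1 + 7 = 6
  6 + 7 = 13
Collected distinct sums: {-7, -6, -3, 1, 2, 4, 5, 6, 13}
|A +̂ A| = 9
(Reference bound: |A +̂ A| ≥ 2|A| - 3 for |A| ≥ 2, with |A| = 5 giving ≥ 7.)

|A +̂ A| = 9


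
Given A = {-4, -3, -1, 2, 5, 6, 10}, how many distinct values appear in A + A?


A + A = {a + a' : a, a' ∈ A}; |A| = 7.
General bounds: 2|A| - 1 ≤ |A + A| ≤ |A|(|A|+1)/2, i.e. 13 ≤ |A + A| ≤ 28.
Lower bound 2|A|-1 is attained iff A is an arithmetic progression.
Enumerate sums a + a' for a ≤ a' (symmetric, so this suffices):
a = -4: -4+-4=-8, -4+-3=-7, -4+-1=-5, -4+2=-2, -4+5=1, -4+6=2, -4+10=6
a = -3: -3+-3=-6, -3+-1=-4, -3+2=-1, -3+5=2, -3+6=3, -3+10=7
a = -1: -1+-1=-2, -1+2=1, -1+5=4, -1+6=5, -1+10=9
a = 2: 2+2=4, 2+5=7, 2+6=8, 2+10=12
a = 5: 5+5=10, 5+6=11, 5+10=15
a = 6: 6+6=12, 6+10=16
a = 10: 10+10=20
Distinct sums: {-8, -7, -6, -5, -4, -2, -1, 1, 2, 3, 4, 5, 6, 7, 8, 9, 10, 11, 12, 15, 16, 20}
|A + A| = 22

|A + A| = 22


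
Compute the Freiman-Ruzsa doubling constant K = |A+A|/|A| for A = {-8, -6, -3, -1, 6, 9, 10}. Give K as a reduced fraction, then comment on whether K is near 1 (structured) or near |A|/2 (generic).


|A| = 7.
Compute A + A by enumerating all 49 pairs.
A + A = {-16, -14, -12, -11, -9, -7, -6, -4, -2, 0, 1, 2, 3, 4, 5, 6, 7, 8, 9, 12, 15, 16, 18, 19, 20}, so |A + A| = 25.
K = |A + A| / |A| = 25/7 (already in lowest terms) ≈ 3.5714.
Reference: AP of size 7 gives K = 13/7 ≈ 1.8571; a fully generic set of size 7 gives K ≈ 4.0000.

|A| = 7, |A + A| = 25, K = 25/7.


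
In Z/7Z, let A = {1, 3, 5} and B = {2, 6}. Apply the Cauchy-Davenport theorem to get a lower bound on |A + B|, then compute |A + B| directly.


Cauchy-Davenport: |A + B| ≥ min(p, |A| + |B| - 1) for A, B nonempty in Z/pZ.
|A| = 3, |B| = 2, p = 7.
CD lower bound = min(7, 3 + 2 - 1) = min(7, 4) = 4.
Compute A + B mod 7 directly:
a = 1: 1+2=3, 1+6=0
a = 3: 3+2=5, 3+6=2
a = 5: 5+2=0, 5+6=4
A + B = {0, 2, 3, 4, 5}, so |A + B| = 5.
Verify: 5 ≥ 4? Yes ✓.

CD lower bound = 4, actual |A + B| = 5.


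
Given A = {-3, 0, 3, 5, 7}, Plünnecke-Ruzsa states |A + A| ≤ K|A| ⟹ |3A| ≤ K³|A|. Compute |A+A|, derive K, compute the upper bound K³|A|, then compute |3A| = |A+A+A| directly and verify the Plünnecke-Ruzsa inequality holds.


|A| = 5.
Step 1: Compute A + A by enumerating all 25 pairs.
A + A = {-6, -3, 0, 2, 3, 4, 5, 6, 7, 8, 10, 12, 14}, so |A + A| = 13.
Step 2: Doubling constant K = |A + A|/|A| = 13/5 = 13/5 ≈ 2.6000.
Step 3: Plünnecke-Ruzsa gives |3A| ≤ K³·|A| = (2.6000)³ · 5 ≈ 87.8800.
Step 4: Compute 3A = A + A + A directly by enumerating all triples (a,b,c) ∈ A³; |3A| = 23.
Step 5: Check 23 ≤ 87.8800? Yes ✓.

K = 13/5, Plünnecke-Ruzsa bound K³|A| ≈ 87.8800, |3A| = 23, inequality holds.


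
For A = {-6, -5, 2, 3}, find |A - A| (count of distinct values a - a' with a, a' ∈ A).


A - A = {a - a' : a, a' ∈ A}; |A| = 4.
Bounds: 2|A|-1 ≤ |A - A| ≤ |A|² - |A| + 1, i.e. 7 ≤ |A - A| ≤ 13.
Note: 0 ∈ A - A always (from a - a). The set is symmetric: if d ∈ A - A then -d ∈ A - A.
Enumerate nonzero differences d = a - a' with a > a' (then include -d):
Positive differences: {1, 7, 8, 9}
Full difference set: {0} ∪ (positive diffs) ∪ (negative diffs).
|A - A| = 1 + 2·4 = 9 (matches direct enumeration: 9).

|A - A| = 9


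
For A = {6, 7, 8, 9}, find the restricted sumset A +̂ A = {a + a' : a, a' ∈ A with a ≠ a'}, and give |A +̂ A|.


Restricted sumset: A +̂ A = {a + a' : a ∈ A, a' ∈ A, a ≠ a'}.
Equivalently, take A + A and drop any sum 2a that is achievable ONLY as a + a for a ∈ A (i.e. sums representable only with equal summands).
Enumerate pairs (a, a') with a < a' (symmetric, so each unordered pair gives one sum; this covers all a ≠ a'):
  6 + 7 = 13
  6 + 8 = 14
  6 + 9 = 15
  7 + 8 = 15
  7 + 9 = 16
  8 + 9 = 17
Collected distinct sums: {13, 14, 15, 16, 17}
|A +̂ A| = 5
(Reference bound: |A +̂ A| ≥ 2|A| - 3 for |A| ≥ 2, with |A| = 4 giving ≥ 5.)

|A +̂ A| = 5


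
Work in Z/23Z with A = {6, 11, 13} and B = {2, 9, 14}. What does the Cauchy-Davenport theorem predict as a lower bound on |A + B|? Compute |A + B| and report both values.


Cauchy-Davenport: |A + B| ≥ min(p, |A| + |B| - 1) for A, B nonempty in Z/pZ.
|A| = 3, |B| = 3, p = 23.
CD lower bound = min(23, 3 + 3 - 1) = min(23, 5) = 5.
Compute A + B mod 23 directly:
a = 6: 6+2=8, 6+9=15, 6+14=20
a = 11: 11+2=13, 11+9=20, 11+14=2
a = 13: 13+2=15, 13+9=22, 13+14=4
A + B = {2, 4, 8, 13, 15, 20, 22}, so |A + B| = 7.
Verify: 7 ≥ 5? Yes ✓.

CD lower bound = 5, actual |A + B| = 7.


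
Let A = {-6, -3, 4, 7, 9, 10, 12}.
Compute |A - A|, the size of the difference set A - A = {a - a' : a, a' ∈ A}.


A - A = {a - a' : a, a' ∈ A}; |A| = 7.
Bounds: 2|A|-1 ≤ |A - A| ≤ |A|² - |A| + 1, i.e. 13 ≤ |A - A| ≤ 43.
Note: 0 ∈ A - A always (from a - a). The set is symmetric: if d ∈ A - A then -d ∈ A - A.
Enumerate nonzero differences d = a - a' with a > a' (then include -d):
Positive differences: {1, 2, 3, 5, 6, 7, 8, 10, 12, 13, 15, 16, 18}
Full difference set: {0} ∪ (positive diffs) ∪ (negative diffs).
|A - A| = 1 + 2·13 = 27 (matches direct enumeration: 27).

|A - A| = 27


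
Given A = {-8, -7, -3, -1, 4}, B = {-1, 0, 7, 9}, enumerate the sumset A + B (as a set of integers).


A + B = {a + b : a ∈ A, b ∈ B}.
Enumerate all |A|·|B| = 5·4 = 20 pairs (a, b) and collect distinct sums.
a = -8: -8+-1=-9, -8+0=-8, -8+7=-1, -8+9=1
a = -7: -7+-1=-8, -7+0=-7, -7+7=0, -7+9=2
a = -3: -3+-1=-4, -3+0=-3, -3+7=4, -3+9=6
a = -1: -1+-1=-2, -1+0=-1, -1+7=6, -1+9=8
a = 4: 4+-1=3, 4+0=4, 4+7=11, 4+9=13
Collecting distinct sums: A + B = {-9, -8, -7, -4, -3, -2, -1, 0, 1, 2, 3, 4, 6, 8, 11, 13}
|A + B| = 16

A + B = {-9, -8, -7, -4, -3, -2, -1, 0, 1, 2, 3, 4, 6, 8, 11, 13}


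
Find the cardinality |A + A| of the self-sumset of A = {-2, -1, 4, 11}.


A + A = {a + a' : a, a' ∈ A}; |A| = 4.
General bounds: 2|A| - 1 ≤ |A + A| ≤ |A|(|A|+1)/2, i.e. 7 ≤ |A + A| ≤ 10.
Lower bound 2|A|-1 is attained iff A is an arithmetic progression.
Enumerate sums a + a' for a ≤ a' (symmetric, so this suffices):
a = -2: -2+-2=-4, -2+-1=-3, -2+4=2, -2+11=9
a = -1: -1+-1=-2, -1+4=3, -1+11=10
a = 4: 4+4=8, 4+11=15
a = 11: 11+11=22
Distinct sums: {-4, -3, -2, 2, 3, 8, 9, 10, 15, 22}
|A + A| = 10

|A + A| = 10


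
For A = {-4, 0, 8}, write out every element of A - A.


A - A = {a - a' : a, a' ∈ A}.
Compute a - a' for each ordered pair (a, a'):
a = -4: -4--4=0, -4-0=-4, -4-8=-12
a = 0: 0--4=4, 0-0=0, 0-8=-8
a = 8: 8--4=12, 8-0=8, 8-8=0
Collecting distinct values (and noting 0 appears from a-a):
A - A = {-12, -8, -4, 0, 4, 8, 12}
|A - A| = 7

A - A = {-12, -8, -4, 0, 4, 8, 12}


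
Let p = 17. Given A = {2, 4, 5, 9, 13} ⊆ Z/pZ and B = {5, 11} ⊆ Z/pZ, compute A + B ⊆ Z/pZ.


Work in Z/17Z: reduce every sum a + b modulo 17.
Enumerate all 10 pairs:
a = 2: 2+5=7, 2+11=13
a = 4: 4+5=9, 4+11=15
a = 5: 5+5=10, 5+11=16
a = 9: 9+5=14, 9+11=3
a = 13: 13+5=1, 13+11=7
Distinct residues collected: {1, 3, 7, 9, 10, 13, 14, 15, 16}
|A + B| = 9 (out of 17 total residues).

A + B = {1, 3, 7, 9, 10, 13, 14, 15, 16}


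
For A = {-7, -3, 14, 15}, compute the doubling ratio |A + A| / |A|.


|A| = 4.
Compute A + A by enumerating all 16 pairs.
A + A = {-14, -10, -6, 7, 8, 11, 12, 28, 29, 30}, so |A + A| = 10.
K = |A + A| / |A| = 10/4 = 5/2 ≈ 2.5000.
Reference: AP of size 4 gives K = 7/4 ≈ 1.7500; a fully generic set of size 4 gives K ≈ 2.5000.

|A| = 4, |A + A| = 10, K = 10/4 = 5/2.


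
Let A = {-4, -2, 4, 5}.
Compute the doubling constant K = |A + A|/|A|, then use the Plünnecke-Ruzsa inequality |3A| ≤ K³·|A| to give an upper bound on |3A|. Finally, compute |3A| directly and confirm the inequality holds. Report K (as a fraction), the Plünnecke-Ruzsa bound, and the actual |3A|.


|A| = 4.
Step 1: Compute A + A by enumerating all 16 pairs.
A + A = {-8, -6, -4, 0, 1, 2, 3, 8, 9, 10}, so |A + A| = 10.
Step 2: Doubling constant K = |A + A|/|A| = 10/4 = 10/4 ≈ 2.5000.
Step 3: Plünnecke-Ruzsa gives |3A| ≤ K³·|A| = (2.5000)³ · 4 ≈ 62.5000.
Step 4: Compute 3A = A + A + A directly by enumerating all triples (a,b,c) ∈ A³; |3A| = 19.
Step 5: Check 19 ≤ 62.5000? Yes ✓.

K = 10/4, Plünnecke-Ruzsa bound K³|A| ≈ 62.5000, |3A| = 19, inequality holds.


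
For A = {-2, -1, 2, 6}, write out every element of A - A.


A - A = {a - a' : a, a' ∈ A}.
Compute a - a' for each ordered pair (a, a'):
a = -2: -2--2=0, -2--1=-1, -2-2=-4, -2-6=-8
a = -1: -1--2=1, -1--1=0, -1-2=-3, -1-6=-7
a = 2: 2--2=4, 2--1=3, 2-2=0, 2-6=-4
a = 6: 6--2=8, 6--1=7, 6-2=4, 6-6=0
Collecting distinct values (and noting 0 appears from a-a):
A - A = {-8, -7, -4, -3, -1, 0, 1, 3, 4, 7, 8}
|A - A| = 11

A - A = {-8, -7, -4, -3, -1, 0, 1, 3, 4, 7, 8}


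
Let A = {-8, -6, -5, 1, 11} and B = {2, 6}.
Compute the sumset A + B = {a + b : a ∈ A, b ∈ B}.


A + B = {a + b : a ∈ A, b ∈ B}.
Enumerate all |A|·|B| = 5·2 = 10 pairs (a, b) and collect distinct sums.
a = -8: -8+2=-6, -8+6=-2
a = -6: -6+2=-4, -6+6=0
a = -5: -5+2=-3, -5+6=1
a = 1: 1+2=3, 1+6=7
a = 11: 11+2=13, 11+6=17
Collecting distinct sums: A + B = {-6, -4, -3, -2, 0, 1, 3, 7, 13, 17}
|A + B| = 10

A + B = {-6, -4, -3, -2, 0, 1, 3, 7, 13, 17}


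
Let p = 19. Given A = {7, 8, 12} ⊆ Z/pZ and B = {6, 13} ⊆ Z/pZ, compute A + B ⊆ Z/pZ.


Work in Z/19Z: reduce every sum a + b modulo 19.
Enumerate all 6 pairs:
a = 7: 7+6=13, 7+13=1
a = 8: 8+6=14, 8+13=2
a = 12: 12+6=18, 12+13=6
Distinct residues collected: {1, 2, 6, 13, 14, 18}
|A + B| = 6 (out of 19 total residues).

A + B = {1, 2, 6, 13, 14, 18}


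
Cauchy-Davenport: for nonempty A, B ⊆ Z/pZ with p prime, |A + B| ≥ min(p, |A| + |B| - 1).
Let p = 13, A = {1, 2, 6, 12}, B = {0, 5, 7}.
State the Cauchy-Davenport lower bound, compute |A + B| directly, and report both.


Cauchy-Davenport: |A + B| ≥ min(p, |A| + |B| - 1) for A, B nonempty in Z/pZ.
|A| = 4, |B| = 3, p = 13.
CD lower bound = min(13, 4 + 3 - 1) = min(13, 6) = 6.
Compute A + B mod 13 directly:
a = 1: 1+0=1, 1+5=6, 1+7=8
a = 2: 2+0=2, 2+5=7, 2+7=9
a = 6: 6+0=6, 6+5=11, 6+7=0
a = 12: 12+0=12, 12+5=4, 12+7=6
A + B = {0, 1, 2, 4, 6, 7, 8, 9, 11, 12}, so |A + B| = 10.
Verify: 10 ≥ 6? Yes ✓.

CD lower bound = 6, actual |A + B| = 10.


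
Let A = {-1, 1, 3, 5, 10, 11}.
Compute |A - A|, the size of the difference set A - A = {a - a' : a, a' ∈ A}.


A - A = {a - a' : a, a' ∈ A}; |A| = 6.
Bounds: 2|A|-1 ≤ |A - A| ≤ |A|² - |A| + 1, i.e. 11 ≤ |A - A| ≤ 31.
Note: 0 ∈ A - A always (from a - a). The set is symmetric: if d ∈ A - A then -d ∈ A - A.
Enumerate nonzero differences d = a - a' with a > a' (then include -d):
Positive differences: {1, 2, 4, 5, 6, 7, 8, 9, 10, 11, 12}
Full difference set: {0} ∪ (positive diffs) ∪ (negative diffs).
|A - A| = 1 + 2·11 = 23 (matches direct enumeration: 23).

|A - A| = 23


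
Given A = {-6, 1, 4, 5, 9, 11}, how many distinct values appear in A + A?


A + A = {a + a' : a, a' ∈ A}; |A| = 6.
General bounds: 2|A| - 1 ≤ |A + A| ≤ |A|(|A|+1)/2, i.e. 11 ≤ |A + A| ≤ 21.
Lower bound 2|A|-1 is attained iff A is an arithmetic progression.
Enumerate sums a + a' for a ≤ a' (symmetric, so this suffices):
a = -6: -6+-6=-12, -6+1=-5, -6+4=-2, -6+5=-1, -6+9=3, -6+11=5
a = 1: 1+1=2, 1+4=5, 1+5=6, 1+9=10, 1+11=12
a = 4: 4+4=8, 4+5=9, 4+9=13, 4+11=15
a = 5: 5+5=10, 5+9=14, 5+11=16
a = 9: 9+9=18, 9+11=20
a = 11: 11+11=22
Distinct sums: {-12, -5, -2, -1, 2, 3, 5, 6, 8, 9, 10, 12, 13, 14, 15, 16, 18, 20, 22}
|A + A| = 19

|A + A| = 19


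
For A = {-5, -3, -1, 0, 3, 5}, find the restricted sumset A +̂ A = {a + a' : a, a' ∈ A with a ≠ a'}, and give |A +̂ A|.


Restricted sumset: A +̂ A = {a + a' : a ∈ A, a' ∈ A, a ≠ a'}.
Equivalently, take A + A and drop any sum 2a that is achievable ONLY as a + a for a ∈ A (i.e. sums representable only with equal summands).
Enumerate pairs (a, a') with a < a' (symmetric, so each unordered pair gives one sum; this covers all a ≠ a'):
  -5 + -3 = -8
  -5 + -1 = -6
  -5 + 0 = -5
  -5 + 3 = -2
  -5 + 5 = 0
  -3 + -1 = -4
  -3 + 0 = -3
  -3 + 3 = 0
  -3 + 5 = 2
  -1 + 0 = -1
  -1 + 3 = 2
  -1 + 5 = 4
  0 + 3 = 3
  0 + 5 = 5
  3 + 5 = 8
Collected distinct sums: {-8, -6, -5, -4, -3, -2, -1, 0, 2, 3, 4, 5, 8}
|A +̂ A| = 13
(Reference bound: |A +̂ A| ≥ 2|A| - 3 for |A| ≥ 2, with |A| = 6 giving ≥ 9.)

|A +̂ A| = 13


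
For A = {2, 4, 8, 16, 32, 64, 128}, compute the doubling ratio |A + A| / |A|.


|A| = 7.
Compute A + A by enumerating all 49 pairs.
A + A = {4, 6, 8, 10, 12, 16, 18, 20, 24, 32, 34, 36, 40, 48, 64, 66, 68, 72, 80, 96, 128, 130, 132, 136, 144, 160, 192, 256}, so |A + A| = 28.
K = |A + A| / |A| = 28/7 = 4/1 ≈ 4.0000.
Reference: AP of size 7 gives K = 13/7 ≈ 1.8571; a fully generic set of size 7 gives K ≈ 4.0000.

|A| = 7, |A + A| = 28, K = 28/7 = 4/1.


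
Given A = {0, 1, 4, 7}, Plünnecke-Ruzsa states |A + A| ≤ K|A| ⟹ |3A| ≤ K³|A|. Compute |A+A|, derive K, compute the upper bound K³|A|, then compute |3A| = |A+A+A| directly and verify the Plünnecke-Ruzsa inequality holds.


|A| = 4.
Step 1: Compute A + A by enumerating all 16 pairs.
A + A = {0, 1, 2, 4, 5, 7, 8, 11, 14}, so |A + A| = 9.
Step 2: Doubling constant K = |A + A|/|A| = 9/4 = 9/4 ≈ 2.2500.
Step 3: Plünnecke-Ruzsa gives |3A| ≤ K³·|A| = (2.2500)³ · 4 ≈ 45.5625.
Step 4: Compute 3A = A + A + A directly by enumerating all triples (a,b,c) ∈ A³; |3A| = 16.
Step 5: Check 16 ≤ 45.5625? Yes ✓.

K = 9/4, Plünnecke-Ruzsa bound K³|A| ≈ 45.5625, |3A| = 16, inequality holds.


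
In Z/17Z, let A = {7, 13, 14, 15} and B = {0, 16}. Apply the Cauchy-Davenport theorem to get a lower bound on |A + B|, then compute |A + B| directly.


Cauchy-Davenport: |A + B| ≥ min(p, |A| + |B| - 1) for A, B nonempty in Z/pZ.
|A| = 4, |B| = 2, p = 17.
CD lower bound = min(17, 4 + 2 - 1) = min(17, 5) = 5.
Compute A + B mod 17 directly:
a = 7: 7+0=7, 7+16=6
a = 13: 13+0=13, 13+16=12
a = 14: 14+0=14, 14+16=13
a = 15: 15+0=15, 15+16=14
A + B = {6, 7, 12, 13, 14, 15}, so |A + B| = 6.
Verify: 6 ≥ 5? Yes ✓.

CD lower bound = 5, actual |A + B| = 6.


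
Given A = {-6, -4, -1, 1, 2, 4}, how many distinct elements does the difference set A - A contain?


A - A = {a - a' : a, a' ∈ A}; |A| = 6.
Bounds: 2|A|-1 ≤ |A - A| ≤ |A|² - |A| + 1, i.e. 11 ≤ |A - A| ≤ 31.
Note: 0 ∈ A - A always (from a - a). The set is symmetric: if d ∈ A - A then -d ∈ A - A.
Enumerate nonzero differences d = a - a' with a > a' (then include -d):
Positive differences: {1, 2, 3, 5, 6, 7, 8, 10}
Full difference set: {0} ∪ (positive diffs) ∪ (negative diffs).
|A - A| = 1 + 2·8 = 17 (matches direct enumeration: 17).

|A - A| = 17


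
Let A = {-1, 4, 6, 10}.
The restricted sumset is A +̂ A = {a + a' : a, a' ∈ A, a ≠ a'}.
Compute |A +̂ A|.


Restricted sumset: A +̂ A = {a + a' : a ∈ A, a' ∈ A, a ≠ a'}.
Equivalently, take A + A and drop any sum 2a that is achievable ONLY as a + a for a ∈ A (i.e. sums representable only with equal summands).
Enumerate pairs (a, a') with a < a' (symmetric, so each unordered pair gives one sum; this covers all a ≠ a'):
  -1 + 4 = 3
  -1 + 6 = 5
  -1 + 10 = 9
  4 + 6 = 10
  4 + 10 = 14
  6 + 10 = 16
Collected distinct sums: {3, 5, 9, 10, 14, 16}
|A +̂ A| = 6
(Reference bound: |A +̂ A| ≥ 2|A| - 3 for |A| ≥ 2, with |A| = 4 giving ≥ 5.)

|A +̂ A| = 6


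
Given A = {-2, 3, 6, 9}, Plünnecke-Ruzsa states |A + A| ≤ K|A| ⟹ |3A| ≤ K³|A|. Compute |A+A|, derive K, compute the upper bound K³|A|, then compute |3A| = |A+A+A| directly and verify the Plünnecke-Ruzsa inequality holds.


|A| = 4.
Step 1: Compute A + A by enumerating all 16 pairs.
A + A = {-4, 1, 4, 6, 7, 9, 12, 15, 18}, so |A + A| = 9.
Step 2: Doubling constant K = |A + A|/|A| = 9/4 = 9/4 ≈ 2.2500.
Step 3: Plünnecke-Ruzsa gives |3A| ≤ K³·|A| = (2.2500)³ · 4 ≈ 45.5625.
Step 4: Compute 3A = A + A + A directly by enumerating all triples (a,b,c) ∈ A³; |3A| = 16.
Step 5: Check 16 ≤ 45.5625? Yes ✓.

K = 9/4, Plünnecke-Ruzsa bound K³|A| ≈ 45.5625, |3A| = 16, inequality holds.


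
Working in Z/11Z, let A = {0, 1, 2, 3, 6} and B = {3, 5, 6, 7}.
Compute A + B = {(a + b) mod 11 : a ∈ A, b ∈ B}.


Work in Z/11Z: reduce every sum a + b modulo 11.
Enumerate all 20 pairs:
a = 0: 0+3=3, 0+5=5, 0+6=6, 0+7=7
a = 1: 1+3=4, 1+5=6, 1+6=7, 1+7=8
a = 2: 2+3=5, 2+5=7, 2+6=8, 2+7=9
a = 3: 3+3=6, 3+5=8, 3+6=9, 3+7=10
a = 6: 6+3=9, 6+5=0, 6+6=1, 6+7=2
Distinct residues collected: {0, 1, 2, 3, 4, 5, 6, 7, 8, 9, 10}
|A + B| = 11 (out of 11 total residues).

A + B = {0, 1, 2, 3, 4, 5, 6, 7, 8, 9, 10}


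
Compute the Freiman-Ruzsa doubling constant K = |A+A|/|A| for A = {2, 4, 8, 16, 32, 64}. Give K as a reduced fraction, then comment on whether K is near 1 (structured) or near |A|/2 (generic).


|A| = 6.
Compute A + A by enumerating all 36 pairs.
A + A = {4, 6, 8, 10, 12, 16, 18, 20, 24, 32, 34, 36, 40, 48, 64, 66, 68, 72, 80, 96, 128}, so |A + A| = 21.
K = |A + A| / |A| = 21/6 = 7/2 ≈ 3.5000.
Reference: AP of size 6 gives K = 11/6 ≈ 1.8333; a fully generic set of size 6 gives K ≈ 3.5000.

|A| = 6, |A + A| = 21, K = 21/6 = 7/2.


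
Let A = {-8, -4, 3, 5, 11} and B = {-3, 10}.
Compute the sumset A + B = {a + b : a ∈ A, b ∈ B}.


A + B = {a + b : a ∈ A, b ∈ B}.
Enumerate all |A|·|B| = 5·2 = 10 pairs (a, b) and collect distinct sums.
a = -8: -8+-3=-11, -8+10=2
a = -4: -4+-3=-7, -4+10=6
a = 3: 3+-3=0, 3+10=13
a = 5: 5+-3=2, 5+10=15
a = 11: 11+-3=8, 11+10=21
Collecting distinct sums: A + B = {-11, -7, 0, 2, 6, 8, 13, 15, 21}
|A + B| = 9

A + B = {-11, -7, 0, 2, 6, 8, 13, 15, 21}


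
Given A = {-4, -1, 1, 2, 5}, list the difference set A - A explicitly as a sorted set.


A - A = {a - a' : a, a' ∈ A}.
Compute a - a' for each ordered pair (a, a'):
a = -4: -4--4=0, -4--1=-3, -4-1=-5, -4-2=-6, -4-5=-9
a = -1: -1--4=3, -1--1=0, -1-1=-2, -1-2=-3, -1-5=-6
a = 1: 1--4=5, 1--1=2, 1-1=0, 1-2=-1, 1-5=-4
a = 2: 2--4=6, 2--1=3, 2-1=1, 2-2=0, 2-5=-3
a = 5: 5--4=9, 5--1=6, 5-1=4, 5-2=3, 5-5=0
Collecting distinct values (and noting 0 appears from a-a):
A - A = {-9, -6, -5, -4, -3, -2, -1, 0, 1, 2, 3, 4, 5, 6, 9}
|A - A| = 15

A - A = {-9, -6, -5, -4, -3, -2, -1, 0, 1, 2, 3, 4, 5, 6, 9}


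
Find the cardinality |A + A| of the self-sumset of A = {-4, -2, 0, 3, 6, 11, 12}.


A + A = {a + a' : a, a' ∈ A}; |A| = 7.
General bounds: 2|A| - 1 ≤ |A + A| ≤ |A|(|A|+1)/2, i.e. 13 ≤ |A + A| ≤ 28.
Lower bound 2|A|-1 is attained iff A is an arithmetic progression.
Enumerate sums a + a' for a ≤ a' (symmetric, so this suffices):
a = -4: -4+-4=-8, -4+-2=-6, -4+0=-4, -4+3=-1, -4+6=2, -4+11=7, -4+12=8
a = -2: -2+-2=-4, -2+0=-2, -2+3=1, -2+6=4, -2+11=9, -2+12=10
a = 0: 0+0=0, 0+3=3, 0+6=6, 0+11=11, 0+12=12
a = 3: 3+3=6, 3+6=9, 3+11=14, 3+12=15
a = 6: 6+6=12, 6+11=17, 6+12=18
a = 11: 11+11=22, 11+12=23
a = 12: 12+12=24
Distinct sums: {-8, -6, -4, -2, -1, 0, 1, 2, 3, 4, 6, 7, 8, 9, 10, 11, 12, 14, 15, 17, 18, 22, 23, 24}
|A + A| = 24

|A + A| = 24


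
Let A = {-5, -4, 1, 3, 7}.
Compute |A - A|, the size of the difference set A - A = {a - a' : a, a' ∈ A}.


A - A = {a - a' : a, a' ∈ A}; |A| = 5.
Bounds: 2|A|-1 ≤ |A - A| ≤ |A|² - |A| + 1, i.e. 9 ≤ |A - A| ≤ 21.
Note: 0 ∈ A - A always (from a - a). The set is symmetric: if d ∈ A - A then -d ∈ A - A.
Enumerate nonzero differences d = a - a' with a > a' (then include -d):
Positive differences: {1, 2, 4, 5, 6, 7, 8, 11, 12}
Full difference set: {0} ∪ (positive diffs) ∪ (negative diffs).
|A - A| = 1 + 2·9 = 19 (matches direct enumeration: 19).

|A - A| = 19


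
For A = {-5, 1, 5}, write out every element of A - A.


A - A = {a - a' : a, a' ∈ A}.
Compute a - a' for each ordered pair (a, a'):
a = -5: -5--5=0, -5-1=-6, -5-5=-10
a = 1: 1--5=6, 1-1=0, 1-5=-4
a = 5: 5--5=10, 5-1=4, 5-5=0
Collecting distinct values (and noting 0 appears from a-a):
A - A = {-10, -6, -4, 0, 4, 6, 10}
|A - A| = 7

A - A = {-10, -6, -4, 0, 4, 6, 10}


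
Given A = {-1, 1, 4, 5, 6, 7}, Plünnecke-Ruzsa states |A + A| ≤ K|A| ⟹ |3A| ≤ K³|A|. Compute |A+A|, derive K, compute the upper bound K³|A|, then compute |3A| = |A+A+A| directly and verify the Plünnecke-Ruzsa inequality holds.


|A| = 6.
Step 1: Compute A + A by enumerating all 36 pairs.
A + A = {-2, 0, 2, 3, 4, 5, 6, 7, 8, 9, 10, 11, 12, 13, 14}, so |A + A| = 15.
Step 2: Doubling constant K = |A + A|/|A| = 15/6 = 15/6 ≈ 2.5000.
Step 3: Plünnecke-Ruzsa gives |3A| ≤ K³·|A| = (2.5000)³ · 6 ≈ 93.7500.
Step 4: Compute 3A = A + A + A directly by enumerating all triples (a,b,c) ∈ A³; |3A| = 23.
Step 5: Check 23 ≤ 93.7500? Yes ✓.

K = 15/6, Plünnecke-Ruzsa bound K³|A| ≈ 93.7500, |3A| = 23, inequality holds.


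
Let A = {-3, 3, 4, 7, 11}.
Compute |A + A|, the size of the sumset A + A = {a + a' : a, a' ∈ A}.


A + A = {a + a' : a, a' ∈ A}; |A| = 5.
General bounds: 2|A| - 1 ≤ |A + A| ≤ |A|(|A|+1)/2, i.e. 9 ≤ |A + A| ≤ 15.
Lower bound 2|A|-1 is attained iff A is an arithmetic progression.
Enumerate sums a + a' for a ≤ a' (symmetric, so this suffices):
a = -3: -3+-3=-6, -3+3=0, -3+4=1, -3+7=4, -3+11=8
a = 3: 3+3=6, 3+4=7, 3+7=10, 3+11=14
a = 4: 4+4=8, 4+7=11, 4+11=15
a = 7: 7+7=14, 7+11=18
a = 11: 11+11=22
Distinct sums: {-6, 0, 1, 4, 6, 7, 8, 10, 11, 14, 15, 18, 22}
|A + A| = 13

|A + A| = 13


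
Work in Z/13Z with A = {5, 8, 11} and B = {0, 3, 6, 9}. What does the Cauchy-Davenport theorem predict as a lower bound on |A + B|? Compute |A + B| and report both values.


Cauchy-Davenport: |A + B| ≥ min(p, |A| + |B| - 1) for A, B nonempty in Z/pZ.
|A| = 3, |B| = 4, p = 13.
CD lower bound = min(13, 3 + 4 - 1) = min(13, 6) = 6.
Compute A + B mod 13 directly:
a = 5: 5+0=5, 5+3=8, 5+6=11, 5+9=1
a = 8: 8+0=8, 8+3=11, 8+6=1, 8+9=4
a = 11: 11+0=11, 11+3=1, 11+6=4, 11+9=7
A + B = {1, 4, 5, 7, 8, 11}, so |A + B| = 6.
Verify: 6 ≥ 6? Yes ✓.

CD lower bound = 6, actual |A + B| = 6.


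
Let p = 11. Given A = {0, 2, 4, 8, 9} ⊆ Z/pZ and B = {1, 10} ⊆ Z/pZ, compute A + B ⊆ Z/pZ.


Work in Z/11Z: reduce every sum a + b modulo 11.
Enumerate all 10 pairs:
a = 0: 0+1=1, 0+10=10
a = 2: 2+1=3, 2+10=1
a = 4: 4+1=5, 4+10=3
a = 8: 8+1=9, 8+10=7
a = 9: 9+1=10, 9+10=8
Distinct residues collected: {1, 3, 5, 7, 8, 9, 10}
|A + B| = 7 (out of 11 total residues).

A + B = {1, 3, 5, 7, 8, 9, 10}
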